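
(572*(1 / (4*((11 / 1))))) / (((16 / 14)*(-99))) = -91 / 792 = -0.11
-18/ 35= -0.51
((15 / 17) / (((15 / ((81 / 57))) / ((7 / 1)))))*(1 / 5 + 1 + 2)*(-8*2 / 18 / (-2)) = 1344 / 1615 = 0.83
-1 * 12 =-12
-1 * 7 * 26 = -182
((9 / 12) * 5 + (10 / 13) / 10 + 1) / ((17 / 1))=251 / 884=0.28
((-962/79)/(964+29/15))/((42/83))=-199615/8012417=-0.02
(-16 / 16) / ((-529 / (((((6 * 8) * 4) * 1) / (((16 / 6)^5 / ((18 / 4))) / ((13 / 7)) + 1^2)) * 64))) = 1.36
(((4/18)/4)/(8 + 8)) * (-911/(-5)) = 911/1440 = 0.63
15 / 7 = 2.14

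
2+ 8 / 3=14 / 3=4.67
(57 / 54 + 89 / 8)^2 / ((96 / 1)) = 1.55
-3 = -3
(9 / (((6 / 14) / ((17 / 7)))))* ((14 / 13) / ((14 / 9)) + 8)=5763 / 13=443.31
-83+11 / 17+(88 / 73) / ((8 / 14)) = -80.24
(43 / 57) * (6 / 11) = 86 / 209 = 0.41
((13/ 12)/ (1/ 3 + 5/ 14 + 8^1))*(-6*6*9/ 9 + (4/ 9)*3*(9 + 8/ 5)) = -14924/ 5475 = -2.73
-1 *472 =-472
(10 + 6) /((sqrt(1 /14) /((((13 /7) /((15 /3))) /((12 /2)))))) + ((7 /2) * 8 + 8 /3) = 104 * sqrt(14) /105 + 92 /3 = 34.37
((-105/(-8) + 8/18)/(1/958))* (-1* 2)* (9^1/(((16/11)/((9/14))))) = -46330317/448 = -103415.89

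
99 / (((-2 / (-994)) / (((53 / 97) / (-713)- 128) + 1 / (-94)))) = -40947685971885 / 6501134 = -6298545.14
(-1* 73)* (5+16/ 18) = -3869/ 9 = -429.89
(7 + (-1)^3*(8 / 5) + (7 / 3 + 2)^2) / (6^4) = 0.02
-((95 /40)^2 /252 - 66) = 1064087 /16128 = 65.98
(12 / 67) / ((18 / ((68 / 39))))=136 / 7839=0.02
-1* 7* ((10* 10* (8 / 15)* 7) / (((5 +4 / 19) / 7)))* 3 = -1042720 / 99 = -10532.53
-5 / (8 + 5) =-5 / 13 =-0.38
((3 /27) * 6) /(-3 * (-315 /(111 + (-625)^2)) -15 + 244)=781472 /268438467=0.00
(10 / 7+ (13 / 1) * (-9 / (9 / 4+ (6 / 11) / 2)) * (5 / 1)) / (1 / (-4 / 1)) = 238760 / 259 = 921.85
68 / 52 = 17 / 13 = 1.31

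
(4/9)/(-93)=-4/837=-0.00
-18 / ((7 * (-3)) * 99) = 2 / 231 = 0.01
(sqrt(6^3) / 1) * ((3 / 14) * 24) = 216 * sqrt(6) / 7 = 75.58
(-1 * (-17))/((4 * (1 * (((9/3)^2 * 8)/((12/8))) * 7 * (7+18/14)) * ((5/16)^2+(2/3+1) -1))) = 34/17023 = 0.00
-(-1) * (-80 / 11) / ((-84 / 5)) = 100 / 231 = 0.43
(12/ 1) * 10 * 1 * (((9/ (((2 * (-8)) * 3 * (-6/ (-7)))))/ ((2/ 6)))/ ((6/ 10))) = -525/ 4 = -131.25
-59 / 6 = -9.83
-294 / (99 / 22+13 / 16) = -4704 / 85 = -55.34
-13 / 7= -1.86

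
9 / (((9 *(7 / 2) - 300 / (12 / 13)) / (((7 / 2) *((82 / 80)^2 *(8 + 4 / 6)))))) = -458913 / 469600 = -0.98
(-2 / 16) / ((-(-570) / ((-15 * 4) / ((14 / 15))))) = 15 / 1064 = 0.01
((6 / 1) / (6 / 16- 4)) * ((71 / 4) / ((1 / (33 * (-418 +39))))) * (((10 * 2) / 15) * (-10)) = -142079520 / 29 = -4899293.79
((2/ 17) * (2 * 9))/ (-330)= -6/ 935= -0.01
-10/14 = -5/7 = -0.71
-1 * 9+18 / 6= -6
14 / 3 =4.67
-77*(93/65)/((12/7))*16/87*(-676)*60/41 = 11692.08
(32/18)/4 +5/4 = 61/36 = 1.69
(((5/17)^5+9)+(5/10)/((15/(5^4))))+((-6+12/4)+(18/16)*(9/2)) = 2173951067/68153136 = 31.90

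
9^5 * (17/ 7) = 1003833/ 7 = 143404.71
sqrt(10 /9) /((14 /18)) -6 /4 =-3 /2 + 3 * sqrt(10) /7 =-0.14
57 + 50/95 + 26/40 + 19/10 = 60.08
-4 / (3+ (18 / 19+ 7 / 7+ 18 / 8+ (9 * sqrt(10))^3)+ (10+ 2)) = 443536 / 3069601087319 -168428160 * sqrt(10) / 3069601087319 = -0.00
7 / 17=0.41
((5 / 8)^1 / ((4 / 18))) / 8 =0.35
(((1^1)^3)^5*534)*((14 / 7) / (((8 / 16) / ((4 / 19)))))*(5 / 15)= 2848 / 19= 149.89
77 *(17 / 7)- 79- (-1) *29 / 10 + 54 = 164.90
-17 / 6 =-2.83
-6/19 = -0.32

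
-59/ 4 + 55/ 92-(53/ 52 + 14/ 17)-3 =-386205/ 20332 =-18.99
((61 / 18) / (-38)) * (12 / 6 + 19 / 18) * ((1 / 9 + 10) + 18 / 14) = -1204445 / 387828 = -3.11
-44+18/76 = -1663/38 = -43.76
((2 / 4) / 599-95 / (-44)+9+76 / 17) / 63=1000469 / 4032468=0.25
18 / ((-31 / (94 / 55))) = -1692 / 1705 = -0.99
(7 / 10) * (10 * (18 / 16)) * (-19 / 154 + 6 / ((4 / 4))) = 8145 / 176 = 46.28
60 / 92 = 0.65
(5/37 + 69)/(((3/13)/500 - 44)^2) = 108075500000/3026388508333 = 0.04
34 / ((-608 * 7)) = -0.01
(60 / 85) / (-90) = -2 / 255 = -0.01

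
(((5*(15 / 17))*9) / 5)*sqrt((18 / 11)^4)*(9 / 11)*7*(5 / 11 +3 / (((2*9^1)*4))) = 30082185 / 497794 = 60.43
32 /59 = 0.54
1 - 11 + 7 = -3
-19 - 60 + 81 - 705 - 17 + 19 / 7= -5021 / 7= -717.29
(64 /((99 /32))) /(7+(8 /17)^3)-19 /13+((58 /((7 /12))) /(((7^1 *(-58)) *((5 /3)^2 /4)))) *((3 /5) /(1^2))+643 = 177253273459844 /275135986125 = 644.24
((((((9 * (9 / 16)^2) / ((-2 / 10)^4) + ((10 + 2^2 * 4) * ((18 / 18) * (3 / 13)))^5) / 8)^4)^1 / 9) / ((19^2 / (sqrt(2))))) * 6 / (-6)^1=-3979081728073971075998169 * sqrt(2) / 6350779162034176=-886075740.01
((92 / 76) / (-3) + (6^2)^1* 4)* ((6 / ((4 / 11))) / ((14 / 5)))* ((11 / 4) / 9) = 258.56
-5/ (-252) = 5/ 252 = 0.02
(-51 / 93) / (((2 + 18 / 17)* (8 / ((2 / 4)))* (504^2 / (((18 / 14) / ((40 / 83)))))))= -23987 / 203826954240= -0.00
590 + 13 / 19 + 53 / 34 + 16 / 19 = 383133 / 646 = 593.09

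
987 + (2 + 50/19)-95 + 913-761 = 1048.63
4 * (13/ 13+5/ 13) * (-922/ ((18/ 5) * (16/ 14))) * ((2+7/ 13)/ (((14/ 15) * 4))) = -1140975/ 1352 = -843.92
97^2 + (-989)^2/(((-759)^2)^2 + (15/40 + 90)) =24980467361351267/2654954549211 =9409.00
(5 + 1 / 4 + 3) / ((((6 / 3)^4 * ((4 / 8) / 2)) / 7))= 231 / 16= 14.44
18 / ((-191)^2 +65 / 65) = 9 / 18241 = 0.00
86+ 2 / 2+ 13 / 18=1579 / 18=87.72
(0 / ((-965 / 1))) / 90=0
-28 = -28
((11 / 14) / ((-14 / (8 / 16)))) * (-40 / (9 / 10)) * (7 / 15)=110 / 189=0.58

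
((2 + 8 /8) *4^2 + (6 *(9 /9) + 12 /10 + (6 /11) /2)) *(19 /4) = 57969 /220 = 263.50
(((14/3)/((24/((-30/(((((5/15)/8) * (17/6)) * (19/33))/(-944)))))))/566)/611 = 13083840/55850899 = 0.23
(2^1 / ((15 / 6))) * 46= 184 / 5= 36.80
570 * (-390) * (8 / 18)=-98800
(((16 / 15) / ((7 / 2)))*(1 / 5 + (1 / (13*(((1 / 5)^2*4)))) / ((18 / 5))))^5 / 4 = 0.00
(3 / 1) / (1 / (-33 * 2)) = -198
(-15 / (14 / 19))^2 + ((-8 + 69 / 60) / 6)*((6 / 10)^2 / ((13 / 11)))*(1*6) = 65663019 / 159250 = 412.33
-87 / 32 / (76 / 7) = -609 / 2432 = -0.25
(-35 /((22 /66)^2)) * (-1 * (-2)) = -630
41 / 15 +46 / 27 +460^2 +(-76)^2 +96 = 29359319 / 135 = 217476.44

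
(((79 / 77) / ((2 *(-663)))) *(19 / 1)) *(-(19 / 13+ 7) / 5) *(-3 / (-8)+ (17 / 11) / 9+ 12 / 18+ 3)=5008837 / 47783736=0.10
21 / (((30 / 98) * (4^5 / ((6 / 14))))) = 147 / 5120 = 0.03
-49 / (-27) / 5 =49 / 135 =0.36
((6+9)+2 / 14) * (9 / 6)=159 / 7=22.71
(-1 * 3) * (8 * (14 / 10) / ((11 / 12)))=-2016 / 55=-36.65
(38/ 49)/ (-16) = -19/ 392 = -0.05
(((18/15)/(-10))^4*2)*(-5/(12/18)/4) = -243/312500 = -0.00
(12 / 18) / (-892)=-1 / 1338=-0.00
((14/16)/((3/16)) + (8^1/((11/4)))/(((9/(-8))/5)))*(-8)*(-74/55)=-484256/5445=-88.94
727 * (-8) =-5816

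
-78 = -78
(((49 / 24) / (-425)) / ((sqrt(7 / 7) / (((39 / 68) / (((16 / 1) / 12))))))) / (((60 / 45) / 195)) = -223587 / 739840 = -0.30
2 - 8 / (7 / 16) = -114 / 7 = -16.29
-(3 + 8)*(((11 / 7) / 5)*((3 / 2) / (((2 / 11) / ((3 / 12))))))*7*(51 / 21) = -67881 / 560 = -121.22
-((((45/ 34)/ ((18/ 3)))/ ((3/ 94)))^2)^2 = -3049800625/ 1336336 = -2282.21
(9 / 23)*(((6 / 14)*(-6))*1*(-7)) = 162 / 23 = 7.04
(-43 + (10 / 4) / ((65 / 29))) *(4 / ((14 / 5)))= -5445 / 91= -59.84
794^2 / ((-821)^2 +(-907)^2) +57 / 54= 50107 / 33930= 1.48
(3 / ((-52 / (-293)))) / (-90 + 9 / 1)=-293 / 1404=-0.21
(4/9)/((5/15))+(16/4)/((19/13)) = 232/57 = 4.07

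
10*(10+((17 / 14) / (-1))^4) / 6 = 2338405 / 115248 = 20.29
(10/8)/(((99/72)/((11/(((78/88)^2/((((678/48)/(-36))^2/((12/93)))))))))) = 239482595/15769728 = 15.19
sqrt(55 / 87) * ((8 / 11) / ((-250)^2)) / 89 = 2 * sqrt(4785) / 1330828125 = 0.00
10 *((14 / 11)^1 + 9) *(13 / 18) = 74.19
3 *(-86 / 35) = -258 / 35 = -7.37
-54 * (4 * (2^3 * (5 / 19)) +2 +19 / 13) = -641.66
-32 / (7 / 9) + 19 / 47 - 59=-32814 / 329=-99.74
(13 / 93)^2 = 169 / 8649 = 0.02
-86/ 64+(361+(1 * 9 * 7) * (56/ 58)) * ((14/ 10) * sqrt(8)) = -43/ 32+171262 * sqrt(2)/ 145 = 1669.01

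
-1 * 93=-93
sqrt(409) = 20.22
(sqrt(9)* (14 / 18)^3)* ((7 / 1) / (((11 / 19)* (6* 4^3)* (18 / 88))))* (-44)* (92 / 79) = -11541607 / 1036638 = -11.13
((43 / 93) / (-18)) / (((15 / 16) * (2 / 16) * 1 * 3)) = -2752 / 37665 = -0.07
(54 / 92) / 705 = 9 / 10810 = 0.00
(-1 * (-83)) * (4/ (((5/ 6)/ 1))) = 1992/ 5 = 398.40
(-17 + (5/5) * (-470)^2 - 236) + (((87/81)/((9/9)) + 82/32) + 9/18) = 95321291/432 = 220651.14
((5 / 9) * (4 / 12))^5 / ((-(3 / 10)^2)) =-312500 / 129140163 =-0.00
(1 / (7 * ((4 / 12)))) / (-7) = -0.06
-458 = -458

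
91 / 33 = 2.76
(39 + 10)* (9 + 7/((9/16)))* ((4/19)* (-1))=-37828/171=-221.22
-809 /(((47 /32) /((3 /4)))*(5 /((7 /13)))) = -44.49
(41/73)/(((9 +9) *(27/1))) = 41/35478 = 0.00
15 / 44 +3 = 147 / 44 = 3.34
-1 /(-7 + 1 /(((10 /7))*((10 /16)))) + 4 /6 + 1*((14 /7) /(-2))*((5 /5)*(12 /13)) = -55 /637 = -0.09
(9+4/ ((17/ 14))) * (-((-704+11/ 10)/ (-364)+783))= -597144141/ 61880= -9650.03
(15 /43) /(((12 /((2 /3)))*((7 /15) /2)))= 25 /301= 0.08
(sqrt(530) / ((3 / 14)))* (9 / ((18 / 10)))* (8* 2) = 1120* sqrt(530) / 3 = 8594.78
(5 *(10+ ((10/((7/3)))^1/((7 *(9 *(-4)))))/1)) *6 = 14675/49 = 299.49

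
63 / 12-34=-115 / 4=-28.75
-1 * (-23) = 23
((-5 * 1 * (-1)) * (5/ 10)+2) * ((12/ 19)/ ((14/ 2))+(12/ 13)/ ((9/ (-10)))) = -7278/ 1729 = -4.21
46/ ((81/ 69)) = 1058/ 27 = 39.19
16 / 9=1.78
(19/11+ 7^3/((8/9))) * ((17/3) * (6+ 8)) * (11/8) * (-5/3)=-20294855/288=-70468.25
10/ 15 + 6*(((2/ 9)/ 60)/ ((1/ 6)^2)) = 22/ 15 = 1.47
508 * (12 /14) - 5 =3013 /7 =430.43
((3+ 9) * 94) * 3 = 3384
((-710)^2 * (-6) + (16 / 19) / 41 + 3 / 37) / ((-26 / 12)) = 523068257226 / 374699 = 1395969.18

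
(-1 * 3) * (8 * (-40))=960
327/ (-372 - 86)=-327/ 458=-0.71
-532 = -532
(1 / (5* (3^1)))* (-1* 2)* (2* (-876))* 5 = 1168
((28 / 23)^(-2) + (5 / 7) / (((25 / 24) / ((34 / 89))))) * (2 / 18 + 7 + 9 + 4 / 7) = 343463647 / 21979440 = 15.63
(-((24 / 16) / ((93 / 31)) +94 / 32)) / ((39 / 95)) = -5225 / 624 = -8.37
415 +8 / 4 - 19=398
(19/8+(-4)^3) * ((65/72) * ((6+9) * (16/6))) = -160225/72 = -2225.35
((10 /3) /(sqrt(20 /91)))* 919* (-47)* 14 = -604702* sqrt(455) /3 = -4299578.16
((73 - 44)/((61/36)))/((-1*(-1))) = 1044/61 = 17.11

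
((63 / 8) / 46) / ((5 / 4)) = 63 / 460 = 0.14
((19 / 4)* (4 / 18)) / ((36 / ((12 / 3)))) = 19 / 162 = 0.12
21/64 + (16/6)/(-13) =307/2496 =0.12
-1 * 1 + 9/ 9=0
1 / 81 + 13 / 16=1069 / 1296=0.82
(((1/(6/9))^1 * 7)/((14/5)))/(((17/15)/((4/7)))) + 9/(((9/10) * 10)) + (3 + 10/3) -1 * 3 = 2222/357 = 6.22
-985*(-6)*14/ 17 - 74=81482/ 17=4793.06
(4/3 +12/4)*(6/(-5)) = -26/5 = -5.20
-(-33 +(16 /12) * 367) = -1369 /3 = -456.33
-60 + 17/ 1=-43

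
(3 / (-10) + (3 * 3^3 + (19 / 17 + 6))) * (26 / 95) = 24.03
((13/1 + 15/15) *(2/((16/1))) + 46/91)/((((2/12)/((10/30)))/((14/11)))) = 821/143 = 5.74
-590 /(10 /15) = -885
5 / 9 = 0.56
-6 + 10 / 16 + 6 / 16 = -5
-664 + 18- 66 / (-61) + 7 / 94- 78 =-4144785 / 5734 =-722.84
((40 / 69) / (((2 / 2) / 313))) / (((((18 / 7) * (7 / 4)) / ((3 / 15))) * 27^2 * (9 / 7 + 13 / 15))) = 87640 / 17052039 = 0.01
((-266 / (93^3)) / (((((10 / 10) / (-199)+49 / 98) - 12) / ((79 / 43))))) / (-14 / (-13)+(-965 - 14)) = -5722444 / 105969867376383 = -0.00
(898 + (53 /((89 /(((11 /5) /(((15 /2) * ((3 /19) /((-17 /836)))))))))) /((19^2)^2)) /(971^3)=4686981731999 /4778313214089446550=0.00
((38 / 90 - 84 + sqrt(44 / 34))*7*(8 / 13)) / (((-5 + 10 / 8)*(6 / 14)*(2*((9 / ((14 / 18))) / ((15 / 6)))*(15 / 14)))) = 144482576 / 6396975 - 38416*sqrt(374) / 2416635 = 22.28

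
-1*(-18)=18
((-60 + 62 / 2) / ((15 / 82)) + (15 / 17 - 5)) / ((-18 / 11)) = 228118 / 2295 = 99.40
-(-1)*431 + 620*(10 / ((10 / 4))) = 2911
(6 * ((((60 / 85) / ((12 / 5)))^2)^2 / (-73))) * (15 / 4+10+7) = -155625 / 12194066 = -0.01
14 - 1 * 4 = 10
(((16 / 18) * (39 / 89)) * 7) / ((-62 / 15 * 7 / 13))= -3380 / 2759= -1.23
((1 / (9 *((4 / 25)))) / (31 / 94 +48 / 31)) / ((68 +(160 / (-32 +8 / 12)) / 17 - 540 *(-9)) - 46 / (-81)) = 261932175 / 3491254568516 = 0.00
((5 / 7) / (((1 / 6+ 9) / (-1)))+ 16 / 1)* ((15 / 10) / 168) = 613 / 4312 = 0.14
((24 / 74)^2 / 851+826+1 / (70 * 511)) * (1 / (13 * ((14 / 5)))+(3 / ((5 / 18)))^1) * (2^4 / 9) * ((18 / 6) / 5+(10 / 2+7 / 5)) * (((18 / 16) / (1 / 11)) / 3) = 3730725050769408857 / 8126182277850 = 459099.36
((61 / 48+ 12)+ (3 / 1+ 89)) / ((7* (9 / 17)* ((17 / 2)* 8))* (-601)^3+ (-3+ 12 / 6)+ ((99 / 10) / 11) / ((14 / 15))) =-35371 / 18380750254284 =-0.00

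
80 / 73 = 1.10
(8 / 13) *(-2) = -16 / 13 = -1.23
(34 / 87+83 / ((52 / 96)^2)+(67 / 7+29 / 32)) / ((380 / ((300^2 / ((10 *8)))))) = 72560801175 / 83434624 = 869.67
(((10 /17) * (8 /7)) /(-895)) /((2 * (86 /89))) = -356 /915943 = -0.00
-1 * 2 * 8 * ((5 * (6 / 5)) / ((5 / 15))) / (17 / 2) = -576 / 17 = -33.88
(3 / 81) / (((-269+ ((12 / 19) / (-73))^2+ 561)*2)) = 1923769 / 30333997368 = 0.00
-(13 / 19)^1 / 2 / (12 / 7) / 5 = -91 / 2280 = -0.04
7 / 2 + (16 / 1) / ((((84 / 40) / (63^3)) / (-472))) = -1798433273 / 2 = -899216636.50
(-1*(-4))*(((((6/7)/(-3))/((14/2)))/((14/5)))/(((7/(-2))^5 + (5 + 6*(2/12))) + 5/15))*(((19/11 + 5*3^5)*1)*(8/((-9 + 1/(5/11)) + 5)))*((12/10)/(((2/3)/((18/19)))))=-528629760/510134933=-1.04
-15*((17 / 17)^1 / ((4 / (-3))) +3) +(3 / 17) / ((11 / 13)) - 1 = -25837 / 748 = -34.54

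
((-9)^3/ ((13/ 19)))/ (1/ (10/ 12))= -23085/ 26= -887.88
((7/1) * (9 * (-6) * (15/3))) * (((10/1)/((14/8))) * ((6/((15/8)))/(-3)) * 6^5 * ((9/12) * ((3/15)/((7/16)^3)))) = 55037657088/343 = 160459641.66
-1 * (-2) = 2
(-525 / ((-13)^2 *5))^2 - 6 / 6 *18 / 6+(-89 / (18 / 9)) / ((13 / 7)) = -26.58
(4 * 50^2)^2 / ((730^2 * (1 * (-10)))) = -100000 / 5329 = -18.77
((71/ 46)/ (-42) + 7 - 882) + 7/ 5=-8439331/ 9660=-873.64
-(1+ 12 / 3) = -5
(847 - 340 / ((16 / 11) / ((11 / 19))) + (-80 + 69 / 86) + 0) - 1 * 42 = 1929667 / 3268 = 590.47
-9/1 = -9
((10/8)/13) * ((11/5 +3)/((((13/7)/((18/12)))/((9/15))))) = 63/260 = 0.24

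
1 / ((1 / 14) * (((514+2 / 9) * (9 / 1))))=7 / 2314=0.00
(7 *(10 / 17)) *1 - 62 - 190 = -4214 / 17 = -247.88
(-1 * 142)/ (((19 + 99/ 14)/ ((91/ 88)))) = -45227/ 8030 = -5.63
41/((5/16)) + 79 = 1051/5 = 210.20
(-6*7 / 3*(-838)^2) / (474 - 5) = -1404488 / 67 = -20962.51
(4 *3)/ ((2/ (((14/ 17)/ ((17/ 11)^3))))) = 111804/ 83521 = 1.34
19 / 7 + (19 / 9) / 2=475 / 126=3.77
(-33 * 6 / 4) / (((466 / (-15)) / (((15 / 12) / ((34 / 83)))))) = 616275 / 126752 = 4.86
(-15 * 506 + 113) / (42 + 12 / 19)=-142063 / 810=-175.39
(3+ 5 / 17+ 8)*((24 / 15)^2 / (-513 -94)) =-12288 / 257975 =-0.05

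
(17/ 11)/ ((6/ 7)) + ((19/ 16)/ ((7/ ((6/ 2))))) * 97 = 189121/ 3696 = 51.17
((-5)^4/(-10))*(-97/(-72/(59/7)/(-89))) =63668375/1008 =63163.07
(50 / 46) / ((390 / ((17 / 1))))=85 / 1794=0.05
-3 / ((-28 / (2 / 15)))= 1 / 70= 0.01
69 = 69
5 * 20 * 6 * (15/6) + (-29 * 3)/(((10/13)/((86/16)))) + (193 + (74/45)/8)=781411/720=1085.29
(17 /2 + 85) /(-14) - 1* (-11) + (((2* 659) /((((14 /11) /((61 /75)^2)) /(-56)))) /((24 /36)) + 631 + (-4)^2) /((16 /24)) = -1493458249 /17500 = -85340.47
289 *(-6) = -1734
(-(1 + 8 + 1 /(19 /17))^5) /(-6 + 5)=234849287168 /2476099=94846.49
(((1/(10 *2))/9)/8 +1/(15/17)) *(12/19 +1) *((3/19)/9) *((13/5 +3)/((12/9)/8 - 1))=-354361/1624500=-0.22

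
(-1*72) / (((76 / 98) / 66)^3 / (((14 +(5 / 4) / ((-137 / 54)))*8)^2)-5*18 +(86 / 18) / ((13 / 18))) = 867289445576361295488 / 1004424956200009805249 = 0.86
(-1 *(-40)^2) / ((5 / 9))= -2880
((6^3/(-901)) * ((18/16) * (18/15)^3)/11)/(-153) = 5832/21060875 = 0.00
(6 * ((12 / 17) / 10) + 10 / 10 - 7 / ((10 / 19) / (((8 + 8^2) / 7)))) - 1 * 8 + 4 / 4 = -12102 / 85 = -142.38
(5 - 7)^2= 4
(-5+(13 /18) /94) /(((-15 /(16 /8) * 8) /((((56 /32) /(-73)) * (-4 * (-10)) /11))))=-59129 /8152056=-0.01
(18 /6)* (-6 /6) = -3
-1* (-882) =882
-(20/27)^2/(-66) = 200/24057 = 0.01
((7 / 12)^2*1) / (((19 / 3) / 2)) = 49 / 456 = 0.11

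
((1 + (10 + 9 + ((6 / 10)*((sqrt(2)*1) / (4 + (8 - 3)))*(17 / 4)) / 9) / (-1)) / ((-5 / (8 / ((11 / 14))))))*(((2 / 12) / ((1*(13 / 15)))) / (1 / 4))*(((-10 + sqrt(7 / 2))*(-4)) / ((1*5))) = 112*(20 - sqrt(14))*(17*sqrt(2) + 9720) / 96525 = 183.82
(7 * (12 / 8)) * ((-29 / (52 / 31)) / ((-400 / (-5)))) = -18879 / 8320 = -2.27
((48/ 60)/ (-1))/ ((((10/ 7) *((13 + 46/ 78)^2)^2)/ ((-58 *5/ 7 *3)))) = 201269367/ 98631012500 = 0.00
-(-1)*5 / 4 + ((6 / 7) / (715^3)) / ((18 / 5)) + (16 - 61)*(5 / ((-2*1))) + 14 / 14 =704660781829 / 6140834700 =114.75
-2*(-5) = 10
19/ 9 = 2.11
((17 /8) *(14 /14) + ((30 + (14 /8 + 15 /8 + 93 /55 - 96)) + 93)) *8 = 15154 /55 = 275.53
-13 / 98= -0.13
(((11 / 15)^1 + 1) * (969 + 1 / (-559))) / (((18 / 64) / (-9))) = -53747.10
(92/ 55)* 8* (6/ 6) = 736/ 55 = 13.38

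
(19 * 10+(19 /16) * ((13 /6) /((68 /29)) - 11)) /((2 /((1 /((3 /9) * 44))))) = 1162211 /191488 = 6.07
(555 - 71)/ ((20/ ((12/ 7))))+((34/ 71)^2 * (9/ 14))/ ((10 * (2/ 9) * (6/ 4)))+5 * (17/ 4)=62.78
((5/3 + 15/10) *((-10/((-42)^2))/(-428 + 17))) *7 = 95/310716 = 0.00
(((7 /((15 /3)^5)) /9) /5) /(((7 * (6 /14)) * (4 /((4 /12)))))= 7 /5062500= 0.00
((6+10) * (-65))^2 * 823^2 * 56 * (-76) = -3117941541478400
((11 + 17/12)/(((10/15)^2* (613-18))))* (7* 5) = 447/272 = 1.64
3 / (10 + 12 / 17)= 51 / 182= 0.28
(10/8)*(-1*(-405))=2025/4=506.25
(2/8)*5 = 1.25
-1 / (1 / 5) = -5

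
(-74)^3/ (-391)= 405224/ 391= 1036.38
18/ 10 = 9/ 5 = 1.80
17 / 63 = 0.27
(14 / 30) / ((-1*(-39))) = 7 / 585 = 0.01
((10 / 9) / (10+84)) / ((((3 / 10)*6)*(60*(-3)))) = -5 / 137052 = -0.00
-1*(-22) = 22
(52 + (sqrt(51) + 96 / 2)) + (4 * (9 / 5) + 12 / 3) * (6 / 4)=sqrt(51) + 584 / 5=123.94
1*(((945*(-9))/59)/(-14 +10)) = 8505/236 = 36.04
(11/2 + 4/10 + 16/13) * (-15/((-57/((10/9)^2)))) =5150/2223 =2.32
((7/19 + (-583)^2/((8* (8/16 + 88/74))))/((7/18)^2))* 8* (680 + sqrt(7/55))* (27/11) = 4180589890632* sqrt(385)/70406875 + 568560225125952/256025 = 2221886584.32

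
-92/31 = -2.97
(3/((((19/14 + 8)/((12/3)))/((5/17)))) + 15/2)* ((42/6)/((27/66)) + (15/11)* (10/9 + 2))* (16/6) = 98892920/220473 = 448.55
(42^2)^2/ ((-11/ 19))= -59122224/ 11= -5374747.64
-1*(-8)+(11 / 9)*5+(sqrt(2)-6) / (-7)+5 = 1258 / 63-sqrt(2) / 7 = 19.77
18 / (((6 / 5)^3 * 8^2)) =125 / 768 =0.16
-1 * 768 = -768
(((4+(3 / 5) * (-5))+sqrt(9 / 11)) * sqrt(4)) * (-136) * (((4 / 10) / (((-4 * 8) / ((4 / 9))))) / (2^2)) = 17 * sqrt(11) / 165+17 / 45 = 0.72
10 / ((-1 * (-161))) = 10 / 161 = 0.06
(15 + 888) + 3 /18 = 5419 /6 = 903.17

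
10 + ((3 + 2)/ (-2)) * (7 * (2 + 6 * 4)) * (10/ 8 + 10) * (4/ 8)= -20395/ 8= -2549.38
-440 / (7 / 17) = -7480 / 7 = -1068.57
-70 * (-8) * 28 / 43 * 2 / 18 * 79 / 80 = 15484 / 387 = 40.01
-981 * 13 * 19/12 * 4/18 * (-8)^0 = -26923/6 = -4487.17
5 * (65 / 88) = 325 / 88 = 3.69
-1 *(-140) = 140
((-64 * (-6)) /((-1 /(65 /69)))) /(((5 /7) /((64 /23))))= -745472 /529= -1409.21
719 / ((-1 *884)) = -719 / 884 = -0.81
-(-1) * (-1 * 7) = -7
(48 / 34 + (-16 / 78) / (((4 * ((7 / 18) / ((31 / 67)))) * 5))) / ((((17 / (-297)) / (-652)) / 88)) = 12359872052352 / 8810165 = 1402910.39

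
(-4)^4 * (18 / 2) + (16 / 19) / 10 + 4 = 219268 / 95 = 2308.08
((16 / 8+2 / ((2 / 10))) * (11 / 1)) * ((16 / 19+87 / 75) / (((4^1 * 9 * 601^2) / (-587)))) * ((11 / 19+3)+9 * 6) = -2239274686 / 3259839025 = -0.69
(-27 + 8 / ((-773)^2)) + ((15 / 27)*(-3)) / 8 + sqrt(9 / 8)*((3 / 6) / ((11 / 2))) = -27.11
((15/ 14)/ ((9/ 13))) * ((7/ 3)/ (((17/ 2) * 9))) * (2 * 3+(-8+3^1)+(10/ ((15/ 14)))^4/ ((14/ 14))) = 2350465/ 6561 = 358.25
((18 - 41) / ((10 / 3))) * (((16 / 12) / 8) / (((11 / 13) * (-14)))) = 299 / 3080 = 0.10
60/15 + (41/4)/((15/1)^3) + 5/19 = 1094279/256500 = 4.27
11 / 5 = 2.20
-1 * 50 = -50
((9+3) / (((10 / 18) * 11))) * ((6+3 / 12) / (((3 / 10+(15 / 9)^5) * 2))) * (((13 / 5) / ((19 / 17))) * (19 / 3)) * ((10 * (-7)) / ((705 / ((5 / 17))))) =-3316950 / 16533143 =-0.20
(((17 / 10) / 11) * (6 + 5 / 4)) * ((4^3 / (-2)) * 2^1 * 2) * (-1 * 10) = 1434.18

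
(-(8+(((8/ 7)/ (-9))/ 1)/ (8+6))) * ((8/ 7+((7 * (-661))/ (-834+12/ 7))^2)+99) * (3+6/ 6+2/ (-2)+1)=-109726318331852/ 26194951503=-4188.83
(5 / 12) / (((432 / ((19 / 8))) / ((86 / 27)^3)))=7553165 / 102036672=0.07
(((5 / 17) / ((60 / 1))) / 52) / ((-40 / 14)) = -7 / 212160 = -0.00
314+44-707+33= -316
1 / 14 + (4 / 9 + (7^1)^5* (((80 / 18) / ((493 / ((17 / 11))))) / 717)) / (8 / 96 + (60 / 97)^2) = 872385940409 / 505381308894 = 1.73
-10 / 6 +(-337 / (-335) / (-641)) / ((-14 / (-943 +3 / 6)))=-6393727 / 3607548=-1.77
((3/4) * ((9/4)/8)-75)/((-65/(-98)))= -469077/4160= -112.76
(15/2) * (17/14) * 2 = 255/14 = 18.21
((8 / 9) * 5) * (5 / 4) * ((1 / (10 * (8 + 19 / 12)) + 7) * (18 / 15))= 16124 / 345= 46.74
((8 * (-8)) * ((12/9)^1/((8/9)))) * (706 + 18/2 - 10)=-67680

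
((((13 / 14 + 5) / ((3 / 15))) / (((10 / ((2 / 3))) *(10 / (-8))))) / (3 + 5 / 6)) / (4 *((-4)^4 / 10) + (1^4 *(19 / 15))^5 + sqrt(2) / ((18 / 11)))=-8091409403655000 / 2072843081663056297 + 46798382812500 *sqrt(2) / 2072843081663056297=-0.00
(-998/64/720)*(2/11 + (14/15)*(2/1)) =-84331/1900800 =-0.04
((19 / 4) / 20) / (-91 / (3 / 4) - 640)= -57 / 182720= -0.00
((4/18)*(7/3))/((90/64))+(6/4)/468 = 0.37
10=10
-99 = -99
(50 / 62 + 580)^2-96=324087769 / 961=337240.13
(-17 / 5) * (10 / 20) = -17 / 10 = -1.70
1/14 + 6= 85/14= 6.07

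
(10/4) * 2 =5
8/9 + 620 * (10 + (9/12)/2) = 115801/18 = 6433.39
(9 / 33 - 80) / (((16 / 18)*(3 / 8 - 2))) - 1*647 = -84628 / 143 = -591.80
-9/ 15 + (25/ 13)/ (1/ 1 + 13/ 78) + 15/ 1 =7302/ 455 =16.05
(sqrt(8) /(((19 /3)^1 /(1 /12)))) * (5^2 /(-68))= -25 * sqrt(2) /2584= -0.01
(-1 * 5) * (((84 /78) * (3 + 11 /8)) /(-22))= 1225 /1144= 1.07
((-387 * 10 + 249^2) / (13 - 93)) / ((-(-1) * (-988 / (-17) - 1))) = -988227 / 77680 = -12.72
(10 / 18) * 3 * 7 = 11.67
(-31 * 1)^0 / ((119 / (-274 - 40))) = -314 / 119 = -2.64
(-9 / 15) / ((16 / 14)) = -21 / 40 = -0.52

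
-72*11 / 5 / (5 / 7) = -5544 / 25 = -221.76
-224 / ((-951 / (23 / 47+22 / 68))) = 48496 / 253283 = 0.19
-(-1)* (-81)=-81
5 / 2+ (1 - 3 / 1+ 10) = 21 / 2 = 10.50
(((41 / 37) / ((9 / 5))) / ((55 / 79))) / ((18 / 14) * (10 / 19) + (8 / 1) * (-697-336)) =-0.00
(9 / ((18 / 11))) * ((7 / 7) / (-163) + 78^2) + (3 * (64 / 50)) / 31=8454197071 / 252650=33462.09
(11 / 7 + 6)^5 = 418195493 / 16807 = 24882.22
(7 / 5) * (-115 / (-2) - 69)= -161 / 10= -16.10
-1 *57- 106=-163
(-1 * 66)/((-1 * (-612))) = -11/102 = -0.11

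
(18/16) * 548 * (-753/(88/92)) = -21354327/44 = -485325.61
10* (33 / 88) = 15 / 4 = 3.75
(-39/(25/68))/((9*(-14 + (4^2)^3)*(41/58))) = -1972/482775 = -0.00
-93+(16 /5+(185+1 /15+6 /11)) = 15809 /165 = 95.81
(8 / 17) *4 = 32 / 17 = 1.88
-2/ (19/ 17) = -34/ 19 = -1.79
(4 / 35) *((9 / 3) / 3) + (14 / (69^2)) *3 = 0.12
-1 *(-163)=163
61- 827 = -766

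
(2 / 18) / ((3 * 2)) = 1 / 54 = 0.02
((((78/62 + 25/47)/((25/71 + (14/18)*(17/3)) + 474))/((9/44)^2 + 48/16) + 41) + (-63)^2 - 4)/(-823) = -5257756509622102/1080162825703663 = -4.87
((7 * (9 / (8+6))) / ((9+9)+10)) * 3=27 / 56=0.48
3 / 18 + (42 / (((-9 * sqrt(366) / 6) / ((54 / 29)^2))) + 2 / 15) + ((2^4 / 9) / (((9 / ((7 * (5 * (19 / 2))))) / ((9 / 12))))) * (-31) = -412219 / 270 - 13608 * sqrt(366) / 51301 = -1531.81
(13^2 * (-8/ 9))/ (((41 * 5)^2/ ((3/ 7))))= -1352/ 882525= -0.00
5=5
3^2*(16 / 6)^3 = 512 / 3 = 170.67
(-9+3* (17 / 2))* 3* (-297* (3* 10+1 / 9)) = -885357 / 2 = -442678.50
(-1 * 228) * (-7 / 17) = 1596 / 17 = 93.88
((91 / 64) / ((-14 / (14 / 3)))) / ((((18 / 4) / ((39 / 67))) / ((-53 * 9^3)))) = 5078619 / 2144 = 2368.76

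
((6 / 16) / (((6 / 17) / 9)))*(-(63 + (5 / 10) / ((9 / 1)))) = -19295 / 32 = -602.97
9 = 9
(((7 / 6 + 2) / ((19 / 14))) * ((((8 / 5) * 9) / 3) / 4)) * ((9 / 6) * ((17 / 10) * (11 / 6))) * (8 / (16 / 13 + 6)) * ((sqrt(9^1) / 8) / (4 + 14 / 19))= 323323 / 282000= 1.15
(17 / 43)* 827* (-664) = -9335176 / 43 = -217097.12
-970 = -970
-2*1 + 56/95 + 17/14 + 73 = 96829/1330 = 72.80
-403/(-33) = 403/33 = 12.21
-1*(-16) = 16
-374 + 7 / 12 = -373.42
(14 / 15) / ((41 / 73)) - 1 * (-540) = 333122 / 615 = 541.66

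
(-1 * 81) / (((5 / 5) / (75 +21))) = -7776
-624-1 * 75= -699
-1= -1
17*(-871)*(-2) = 29614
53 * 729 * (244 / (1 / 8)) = 75419424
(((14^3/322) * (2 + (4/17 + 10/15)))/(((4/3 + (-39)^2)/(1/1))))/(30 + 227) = 0.00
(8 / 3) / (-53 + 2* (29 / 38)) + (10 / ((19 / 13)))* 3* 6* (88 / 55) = 5491004 / 27873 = 197.00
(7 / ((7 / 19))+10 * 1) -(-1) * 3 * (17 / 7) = 254 / 7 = 36.29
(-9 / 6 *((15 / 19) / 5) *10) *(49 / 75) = -147 / 95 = -1.55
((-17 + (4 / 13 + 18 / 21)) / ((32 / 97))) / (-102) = 139777 / 297024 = 0.47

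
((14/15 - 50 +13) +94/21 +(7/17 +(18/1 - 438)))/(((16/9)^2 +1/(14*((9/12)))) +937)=-21744558/45315625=-0.48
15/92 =0.16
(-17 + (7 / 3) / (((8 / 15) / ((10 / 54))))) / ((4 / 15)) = -17485 / 288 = -60.71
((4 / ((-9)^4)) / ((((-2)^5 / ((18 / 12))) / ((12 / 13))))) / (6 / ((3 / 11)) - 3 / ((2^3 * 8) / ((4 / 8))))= -32 / 26658801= -0.00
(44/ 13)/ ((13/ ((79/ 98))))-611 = -5057953/ 8281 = -610.79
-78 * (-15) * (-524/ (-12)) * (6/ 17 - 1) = -561990/ 17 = -33058.24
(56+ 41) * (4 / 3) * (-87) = -11252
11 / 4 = 2.75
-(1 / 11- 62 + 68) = -67 / 11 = -6.09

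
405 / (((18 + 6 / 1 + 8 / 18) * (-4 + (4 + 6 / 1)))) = 243 / 88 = 2.76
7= 7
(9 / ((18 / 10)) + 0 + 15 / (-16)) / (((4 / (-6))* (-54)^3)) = 65 / 1679616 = 0.00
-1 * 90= -90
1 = 1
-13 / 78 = -1 / 6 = -0.17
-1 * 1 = -1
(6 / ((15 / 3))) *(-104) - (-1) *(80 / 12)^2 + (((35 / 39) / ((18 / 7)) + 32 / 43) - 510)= -88937369 / 150930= -589.26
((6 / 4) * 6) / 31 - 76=-2347 / 31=-75.71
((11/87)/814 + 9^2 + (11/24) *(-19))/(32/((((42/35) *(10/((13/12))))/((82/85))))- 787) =-474723045/5149739032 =-0.09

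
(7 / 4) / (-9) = -7 / 36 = -0.19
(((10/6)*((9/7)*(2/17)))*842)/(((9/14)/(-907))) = -15273880/51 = -299487.84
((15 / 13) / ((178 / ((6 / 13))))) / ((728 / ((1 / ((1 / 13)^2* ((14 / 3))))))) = 135 / 907088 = 0.00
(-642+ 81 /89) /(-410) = 57057 /36490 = 1.56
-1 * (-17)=17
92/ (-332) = -23/ 83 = -0.28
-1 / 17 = -0.06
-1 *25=-25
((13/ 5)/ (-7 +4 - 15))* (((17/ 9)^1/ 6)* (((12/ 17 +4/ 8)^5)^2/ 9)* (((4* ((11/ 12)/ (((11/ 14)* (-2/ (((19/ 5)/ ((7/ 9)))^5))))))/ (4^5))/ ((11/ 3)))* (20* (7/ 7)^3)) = 11665777486618376537258349/ 10263017574112516505600000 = 1.14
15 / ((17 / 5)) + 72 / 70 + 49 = 32392 / 595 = 54.44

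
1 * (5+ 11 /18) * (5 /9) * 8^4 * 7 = 7239680 /81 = 89378.77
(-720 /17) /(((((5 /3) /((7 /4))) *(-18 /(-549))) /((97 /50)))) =-1118313 /425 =-2631.32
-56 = -56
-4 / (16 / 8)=-2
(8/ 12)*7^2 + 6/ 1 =116/ 3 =38.67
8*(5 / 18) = 20 / 9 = 2.22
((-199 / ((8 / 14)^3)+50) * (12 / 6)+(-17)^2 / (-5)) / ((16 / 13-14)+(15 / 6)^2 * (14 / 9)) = 39140361 / 57040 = 686.19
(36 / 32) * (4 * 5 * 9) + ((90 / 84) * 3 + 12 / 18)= 206.38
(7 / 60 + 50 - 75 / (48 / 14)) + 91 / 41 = 149869 / 4920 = 30.46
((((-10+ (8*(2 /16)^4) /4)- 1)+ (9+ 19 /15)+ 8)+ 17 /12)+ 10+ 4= 696847 /30720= 22.68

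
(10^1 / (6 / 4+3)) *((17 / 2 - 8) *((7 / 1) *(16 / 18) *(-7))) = -3920 / 81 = -48.40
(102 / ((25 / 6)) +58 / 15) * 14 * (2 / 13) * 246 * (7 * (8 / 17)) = 273352576 / 5525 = 49475.58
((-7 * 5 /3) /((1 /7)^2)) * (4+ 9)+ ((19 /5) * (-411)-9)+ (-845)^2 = 10575338 /15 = 705022.53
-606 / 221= -2.74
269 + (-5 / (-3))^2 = 2446 / 9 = 271.78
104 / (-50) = -52 / 25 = -2.08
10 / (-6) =-5 / 3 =-1.67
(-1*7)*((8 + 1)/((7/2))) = -18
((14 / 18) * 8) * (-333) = -2072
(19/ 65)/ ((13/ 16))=304/ 845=0.36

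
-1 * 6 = -6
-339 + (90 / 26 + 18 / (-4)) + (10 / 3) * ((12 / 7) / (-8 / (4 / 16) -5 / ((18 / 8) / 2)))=-2538537 / 7462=-340.20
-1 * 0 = 0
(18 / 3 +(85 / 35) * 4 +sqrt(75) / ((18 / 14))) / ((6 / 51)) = 595 * sqrt(3) / 18 +935 / 7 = 190.83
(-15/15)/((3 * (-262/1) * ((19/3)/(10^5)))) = 50000/2489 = 20.09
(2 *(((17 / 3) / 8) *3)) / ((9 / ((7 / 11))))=119 / 396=0.30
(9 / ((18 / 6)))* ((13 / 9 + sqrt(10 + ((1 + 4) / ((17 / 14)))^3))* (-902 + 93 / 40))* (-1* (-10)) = -323883* sqrt(740690) / 1156 - 467831 / 12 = -280114.43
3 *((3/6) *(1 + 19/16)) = 105/32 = 3.28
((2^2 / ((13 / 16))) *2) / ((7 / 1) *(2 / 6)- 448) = -384 / 17381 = -0.02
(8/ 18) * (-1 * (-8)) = 32/ 9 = 3.56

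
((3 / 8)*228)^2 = 29241 / 4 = 7310.25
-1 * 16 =-16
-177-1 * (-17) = -160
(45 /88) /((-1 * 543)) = -15 /15928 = -0.00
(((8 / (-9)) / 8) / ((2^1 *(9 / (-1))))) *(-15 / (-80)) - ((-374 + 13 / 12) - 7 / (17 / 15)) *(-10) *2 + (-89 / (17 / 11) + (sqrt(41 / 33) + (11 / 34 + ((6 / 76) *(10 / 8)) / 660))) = -5862632081 / 767448 + sqrt(1353) / 33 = -7638.01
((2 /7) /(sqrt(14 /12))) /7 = 2 *sqrt(42) /343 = 0.04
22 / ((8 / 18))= 99 / 2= 49.50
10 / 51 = 0.20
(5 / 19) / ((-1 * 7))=-0.04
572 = 572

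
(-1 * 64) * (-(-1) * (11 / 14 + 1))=-800 / 7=-114.29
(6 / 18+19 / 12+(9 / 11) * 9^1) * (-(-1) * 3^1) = 1225 / 44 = 27.84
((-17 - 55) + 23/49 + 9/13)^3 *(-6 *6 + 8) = 367521510666496/36924979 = 9953194.85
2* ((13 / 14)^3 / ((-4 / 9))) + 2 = -8797 / 5488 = -1.60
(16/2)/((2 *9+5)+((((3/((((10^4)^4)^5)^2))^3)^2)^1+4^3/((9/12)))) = 24000000000000000000000000000000000000000000000000000000000000000000000000000000000000000000000000000000000000000000000000000000000000000000000000000000000000000000000000000000000000000000000000000000000000000000000000000000000000000000000000000000000000000000000000000000000000000000000000000000000000000000000000000000000000000000000000000000000000000000000000000000000000000000000000000000000000000000000000000000000000000000000000000000000000000000000000000000000000000000000000000000000000000000000000000000000000000000000000000000000000000000000000000000000000000000000000000000000000000000000000000000000000000000000000000000000000000000000000000000000000000000000000000000000000000000000000000000000000000000000000000000000000000000000000000000000000000000000000000000000000000000000000000000000000000000000000000000000000000000000000000000000000000000000000000000000000000000000000000000000000000000000000000000000000000000000000000000000000000000000000/325000000000000000000000000000000000000000000000000000000000000000000000000000000000000000000000000000000000000000000000000000000000000000000000000000000000000000000000000000000000000000000000000000000000000000000000000000000000000000000000000000000000000000000000000000000000000000000000000000000000000000000000000000000000000000000000000000000000000000000000000000000000000000000000000000000000000000000000000000000000000000000000000000000000000000000000000000000000000000000000000000000000000000000000000000000000000000000000000000000000000000000000000000000000000000000000000000000000000000000000000000000000000000000000000000000000000000000000000000000000000000000000000000000000000000000000000000000000000000000000000000000000000000000000000000000000000000000000000000000000000000000000000000000000000000000000000000000000000000000000000000000000000000000000000000000000000000000000000000000000000000000000000000000000000000000000000000000000000000000002187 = 0.07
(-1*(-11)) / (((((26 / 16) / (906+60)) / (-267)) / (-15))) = 340457040 / 13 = 26189003.08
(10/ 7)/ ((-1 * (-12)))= 5/ 42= 0.12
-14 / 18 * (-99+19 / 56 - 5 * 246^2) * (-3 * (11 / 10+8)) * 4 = -308490091 / 12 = -25707507.58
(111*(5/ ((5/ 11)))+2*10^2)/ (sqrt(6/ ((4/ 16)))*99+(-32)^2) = 181888/ 101669 - 140679*sqrt(6)/ 406676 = 0.94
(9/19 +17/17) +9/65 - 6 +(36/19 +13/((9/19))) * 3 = 309848/3705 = 83.63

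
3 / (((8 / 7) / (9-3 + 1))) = 147 / 8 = 18.38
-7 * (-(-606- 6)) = -4284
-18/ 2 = -9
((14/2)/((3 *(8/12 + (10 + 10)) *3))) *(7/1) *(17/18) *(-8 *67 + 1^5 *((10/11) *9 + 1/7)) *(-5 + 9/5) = 19340356/46035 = 420.12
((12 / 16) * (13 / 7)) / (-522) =-13 / 4872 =-0.00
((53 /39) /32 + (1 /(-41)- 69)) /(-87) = 0.79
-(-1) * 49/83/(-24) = -49/1992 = -0.02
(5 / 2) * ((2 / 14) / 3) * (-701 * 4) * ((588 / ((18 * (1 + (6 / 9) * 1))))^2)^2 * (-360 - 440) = 591158930432 / 15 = 39410595362.13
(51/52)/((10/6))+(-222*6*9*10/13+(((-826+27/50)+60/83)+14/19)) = -1584088657/157700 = -10044.95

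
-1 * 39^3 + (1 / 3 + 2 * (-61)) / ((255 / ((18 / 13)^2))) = -59319.91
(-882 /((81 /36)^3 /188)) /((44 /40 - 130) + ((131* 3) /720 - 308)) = 18866176 /565515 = 33.36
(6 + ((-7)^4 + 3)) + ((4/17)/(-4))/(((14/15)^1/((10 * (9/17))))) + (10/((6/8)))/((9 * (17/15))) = 43896595/18207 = 2410.97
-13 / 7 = -1.86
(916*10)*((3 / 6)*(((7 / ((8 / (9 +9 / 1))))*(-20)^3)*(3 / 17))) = -101837647.06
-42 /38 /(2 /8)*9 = -756 /19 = -39.79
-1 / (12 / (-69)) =23 / 4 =5.75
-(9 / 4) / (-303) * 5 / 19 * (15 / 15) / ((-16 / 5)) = -75 / 122816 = -0.00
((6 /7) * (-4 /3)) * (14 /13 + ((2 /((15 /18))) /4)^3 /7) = -100808 /79625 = -1.27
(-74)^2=5476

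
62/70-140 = -4869/35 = -139.11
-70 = -70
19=19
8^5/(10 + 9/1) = 32768/19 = 1724.63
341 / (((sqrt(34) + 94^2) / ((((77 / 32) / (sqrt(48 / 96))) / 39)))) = -26257*sqrt(17) / 48718713888 + 58001713*sqrt(2) / 24359356944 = 0.00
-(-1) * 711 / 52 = 711 / 52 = 13.67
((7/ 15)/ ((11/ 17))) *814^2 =477872.27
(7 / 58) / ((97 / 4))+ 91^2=23294467 / 2813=8281.00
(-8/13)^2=64/169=0.38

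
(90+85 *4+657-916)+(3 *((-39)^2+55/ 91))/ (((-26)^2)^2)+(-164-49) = -873073437/ 20792408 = -41.99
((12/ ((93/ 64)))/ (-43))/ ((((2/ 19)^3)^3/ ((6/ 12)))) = -322687697779/ 5332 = -60519073.10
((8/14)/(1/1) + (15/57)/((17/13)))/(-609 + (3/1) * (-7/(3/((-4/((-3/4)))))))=-5241/4384079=-0.00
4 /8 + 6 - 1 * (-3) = 19 /2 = 9.50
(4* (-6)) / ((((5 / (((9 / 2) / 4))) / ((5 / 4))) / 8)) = -54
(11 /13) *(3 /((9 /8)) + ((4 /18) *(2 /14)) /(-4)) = 3685 /1638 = 2.25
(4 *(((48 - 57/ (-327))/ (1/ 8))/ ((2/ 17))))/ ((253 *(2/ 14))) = 9997904/ 27577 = 362.55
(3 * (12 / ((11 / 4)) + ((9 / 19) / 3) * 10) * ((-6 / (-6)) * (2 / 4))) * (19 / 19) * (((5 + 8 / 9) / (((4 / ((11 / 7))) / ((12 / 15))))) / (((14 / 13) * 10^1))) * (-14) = -142623 / 6650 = -21.45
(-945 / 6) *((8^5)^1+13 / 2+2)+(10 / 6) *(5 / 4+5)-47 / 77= -1192488746 / 231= -5162288.94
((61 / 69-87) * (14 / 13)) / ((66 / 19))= -790286 / 29601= -26.70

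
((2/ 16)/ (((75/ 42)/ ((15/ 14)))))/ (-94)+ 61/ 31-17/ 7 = -0.46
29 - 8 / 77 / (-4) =2235 / 77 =29.03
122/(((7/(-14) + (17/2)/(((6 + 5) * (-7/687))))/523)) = -2456531/2939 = -835.84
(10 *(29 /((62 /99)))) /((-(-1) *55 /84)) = 21924 /31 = 707.23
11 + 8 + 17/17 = 20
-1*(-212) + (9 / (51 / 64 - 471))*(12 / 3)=2125804 / 10031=211.92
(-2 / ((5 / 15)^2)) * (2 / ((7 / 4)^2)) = -576 / 49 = -11.76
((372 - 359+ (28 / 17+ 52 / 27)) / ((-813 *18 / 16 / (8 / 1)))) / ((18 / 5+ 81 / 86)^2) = -90018195200 / 12810032369127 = -0.01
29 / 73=0.40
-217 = -217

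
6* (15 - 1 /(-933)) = 90.01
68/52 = 17/13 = 1.31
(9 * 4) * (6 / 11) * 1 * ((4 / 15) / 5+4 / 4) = 5688 / 275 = 20.68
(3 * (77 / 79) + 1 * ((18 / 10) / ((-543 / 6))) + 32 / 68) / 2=4101721 / 2430830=1.69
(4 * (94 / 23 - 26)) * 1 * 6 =-12096 / 23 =-525.91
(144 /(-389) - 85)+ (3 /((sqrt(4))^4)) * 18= -255169 /3112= -82.00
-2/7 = -0.29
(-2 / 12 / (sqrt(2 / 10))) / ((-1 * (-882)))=-sqrt(5) / 5292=-0.00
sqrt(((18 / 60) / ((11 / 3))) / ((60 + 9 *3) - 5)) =3 *sqrt(2255) / 4510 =0.03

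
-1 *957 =-957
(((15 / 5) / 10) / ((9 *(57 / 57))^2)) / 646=1 / 174420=0.00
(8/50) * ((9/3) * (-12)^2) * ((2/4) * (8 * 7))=48384/25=1935.36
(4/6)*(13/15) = 0.58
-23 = -23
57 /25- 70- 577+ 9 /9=-16093 /25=-643.72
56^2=3136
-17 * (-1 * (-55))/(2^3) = -935/8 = -116.88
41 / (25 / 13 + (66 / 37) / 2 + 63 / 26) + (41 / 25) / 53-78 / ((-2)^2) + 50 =512211673 / 13353350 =38.36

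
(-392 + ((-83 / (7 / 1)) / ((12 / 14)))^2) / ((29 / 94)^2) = -15955607 / 7569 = -2108.02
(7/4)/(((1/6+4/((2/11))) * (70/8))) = 6/665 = 0.01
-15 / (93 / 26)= -130 / 31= -4.19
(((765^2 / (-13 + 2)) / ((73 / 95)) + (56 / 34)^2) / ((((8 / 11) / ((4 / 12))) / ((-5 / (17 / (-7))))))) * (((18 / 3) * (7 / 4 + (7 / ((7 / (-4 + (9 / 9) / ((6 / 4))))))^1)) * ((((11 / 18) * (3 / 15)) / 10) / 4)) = 1896.39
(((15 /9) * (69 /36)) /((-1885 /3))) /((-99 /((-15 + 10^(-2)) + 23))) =0.00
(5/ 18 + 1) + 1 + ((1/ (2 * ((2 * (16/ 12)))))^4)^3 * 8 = 721279632604025/ 316659348799488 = 2.28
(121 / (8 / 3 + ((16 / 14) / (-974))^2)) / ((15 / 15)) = 4218525003 / 92970296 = 45.37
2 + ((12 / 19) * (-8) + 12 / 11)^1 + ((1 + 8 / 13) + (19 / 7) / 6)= 0.11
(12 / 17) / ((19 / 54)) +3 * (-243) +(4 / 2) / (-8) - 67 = -1026163 / 1292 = -794.24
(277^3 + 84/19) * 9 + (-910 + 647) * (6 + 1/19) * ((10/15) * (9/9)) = 10903209407/57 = 191284375.56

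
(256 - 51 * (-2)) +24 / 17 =6110 / 17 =359.41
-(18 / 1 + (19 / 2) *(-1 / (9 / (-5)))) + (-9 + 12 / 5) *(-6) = 1469 / 90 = 16.32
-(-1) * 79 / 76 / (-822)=-79 / 62472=-0.00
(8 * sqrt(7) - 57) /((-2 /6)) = 171 - 24 * sqrt(7) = 107.50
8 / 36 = 2 / 9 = 0.22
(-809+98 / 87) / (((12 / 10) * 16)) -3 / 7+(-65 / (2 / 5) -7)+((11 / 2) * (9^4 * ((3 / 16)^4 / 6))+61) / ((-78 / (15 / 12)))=-10614495354317 / 49809457152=-213.10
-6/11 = -0.55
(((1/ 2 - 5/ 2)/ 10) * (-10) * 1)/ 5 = 2/ 5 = 0.40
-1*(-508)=508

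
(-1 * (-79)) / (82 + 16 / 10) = 395 / 418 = 0.94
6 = 6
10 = 10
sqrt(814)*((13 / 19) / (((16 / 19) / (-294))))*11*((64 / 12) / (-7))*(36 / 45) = 8008*sqrt(814) / 5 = 45694.75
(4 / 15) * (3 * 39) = 156 / 5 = 31.20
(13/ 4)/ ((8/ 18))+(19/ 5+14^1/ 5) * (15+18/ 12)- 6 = 8817/ 80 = 110.21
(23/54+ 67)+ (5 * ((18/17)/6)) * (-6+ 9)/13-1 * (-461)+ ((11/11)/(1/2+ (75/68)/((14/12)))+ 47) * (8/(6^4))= 3257084003/6157944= 528.92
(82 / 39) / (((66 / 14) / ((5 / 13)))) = 2870 / 16731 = 0.17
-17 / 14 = -1.21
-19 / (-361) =1 / 19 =0.05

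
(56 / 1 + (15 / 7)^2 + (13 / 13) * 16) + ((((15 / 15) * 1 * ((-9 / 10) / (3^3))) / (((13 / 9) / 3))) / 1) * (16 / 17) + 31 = 107.53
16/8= 2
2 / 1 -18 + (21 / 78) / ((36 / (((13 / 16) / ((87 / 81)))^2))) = -27550517 / 1722368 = -16.00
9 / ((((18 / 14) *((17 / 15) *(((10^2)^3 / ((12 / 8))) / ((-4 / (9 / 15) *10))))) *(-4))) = 0.00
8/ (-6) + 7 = 17/ 3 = 5.67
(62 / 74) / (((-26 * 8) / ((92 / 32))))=-713 / 61568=-0.01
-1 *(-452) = 452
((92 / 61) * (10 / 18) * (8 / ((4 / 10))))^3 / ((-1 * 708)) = -6.65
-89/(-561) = 89/561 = 0.16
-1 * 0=0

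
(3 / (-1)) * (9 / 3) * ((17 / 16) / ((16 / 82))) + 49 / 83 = -514387 / 10624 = -48.42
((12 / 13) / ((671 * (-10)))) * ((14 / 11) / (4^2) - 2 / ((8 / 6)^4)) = 2337 / 30704960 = 0.00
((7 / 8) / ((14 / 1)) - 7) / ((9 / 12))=-37 / 4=-9.25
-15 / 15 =-1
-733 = -733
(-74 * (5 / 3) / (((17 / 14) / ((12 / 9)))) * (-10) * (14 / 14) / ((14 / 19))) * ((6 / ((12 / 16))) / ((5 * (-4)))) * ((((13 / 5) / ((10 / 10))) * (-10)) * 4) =11697920 / 153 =76456.99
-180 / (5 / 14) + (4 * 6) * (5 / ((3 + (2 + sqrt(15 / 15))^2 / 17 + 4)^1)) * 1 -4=-7873 / 16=-492.06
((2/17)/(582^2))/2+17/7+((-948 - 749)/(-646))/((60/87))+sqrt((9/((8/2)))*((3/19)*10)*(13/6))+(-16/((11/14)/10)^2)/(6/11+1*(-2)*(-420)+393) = 3*sqrt(1235)/38+1576185723582373/381035820238920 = 6.91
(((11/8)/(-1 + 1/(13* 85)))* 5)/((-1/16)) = 60775/552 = 110.10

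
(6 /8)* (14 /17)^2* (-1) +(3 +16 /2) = 3032 /289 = 10.49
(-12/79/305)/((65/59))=-708/1566175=-0.00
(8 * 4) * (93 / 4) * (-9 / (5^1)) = -6696 / 5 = -1339.20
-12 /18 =-2 /3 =-0.67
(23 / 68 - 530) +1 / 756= -1701799 / 3213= -529.66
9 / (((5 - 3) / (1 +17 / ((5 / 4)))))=657 / 10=65.70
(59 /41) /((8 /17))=1003 /328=3.06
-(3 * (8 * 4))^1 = -96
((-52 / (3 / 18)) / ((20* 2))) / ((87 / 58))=-5.20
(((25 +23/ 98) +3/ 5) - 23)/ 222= 463/ 36260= 0.01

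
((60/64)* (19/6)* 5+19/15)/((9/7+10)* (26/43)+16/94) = 109398751/47494080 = 2.30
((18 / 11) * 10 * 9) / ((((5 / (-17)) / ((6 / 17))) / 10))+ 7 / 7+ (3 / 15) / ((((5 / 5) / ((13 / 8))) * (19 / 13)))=-14764181 / 8360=-1766.05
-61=-61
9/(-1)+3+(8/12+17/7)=-61/21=-2.90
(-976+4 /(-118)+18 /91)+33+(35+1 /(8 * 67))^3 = 34674168662980817 /826775832064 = 41939.02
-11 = -11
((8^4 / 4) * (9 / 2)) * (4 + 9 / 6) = 25344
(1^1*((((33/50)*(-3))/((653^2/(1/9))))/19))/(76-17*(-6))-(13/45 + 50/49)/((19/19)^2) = -41633866925911/31798640997900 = -1.31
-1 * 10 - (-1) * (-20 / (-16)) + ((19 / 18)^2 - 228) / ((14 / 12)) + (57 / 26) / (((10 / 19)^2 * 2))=-195839047 / 982800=-199.27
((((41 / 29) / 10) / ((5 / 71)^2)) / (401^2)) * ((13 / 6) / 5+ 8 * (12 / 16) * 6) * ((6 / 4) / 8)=225902333 / 186529160000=0.00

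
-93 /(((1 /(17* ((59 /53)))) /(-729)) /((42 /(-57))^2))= 13328076636 /19133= 696601.51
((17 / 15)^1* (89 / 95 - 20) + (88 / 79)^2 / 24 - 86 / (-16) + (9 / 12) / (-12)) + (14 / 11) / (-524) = -3330603996227 / 205046806800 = -16.24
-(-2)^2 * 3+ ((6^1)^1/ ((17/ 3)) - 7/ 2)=-491/ 34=-14.44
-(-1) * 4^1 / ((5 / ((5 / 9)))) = 4 / 9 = 0.44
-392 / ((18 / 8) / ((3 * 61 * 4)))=-382592 / 3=-127530.67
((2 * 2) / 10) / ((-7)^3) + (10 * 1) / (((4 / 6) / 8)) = 205798 / 1715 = 120.00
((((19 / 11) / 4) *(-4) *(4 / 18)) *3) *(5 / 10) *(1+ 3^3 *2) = -95 / 3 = -31.67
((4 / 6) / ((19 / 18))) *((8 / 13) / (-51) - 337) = -893756 / 4199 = -212.85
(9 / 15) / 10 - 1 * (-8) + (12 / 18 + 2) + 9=2959 / 150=19.73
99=99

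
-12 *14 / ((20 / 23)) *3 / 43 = -2898 / 215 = -13.48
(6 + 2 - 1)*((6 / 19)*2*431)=1905.47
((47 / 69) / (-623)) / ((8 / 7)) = -47 / 49128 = -0.00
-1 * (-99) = 99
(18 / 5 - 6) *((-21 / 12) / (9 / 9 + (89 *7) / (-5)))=-7 / 206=-0.03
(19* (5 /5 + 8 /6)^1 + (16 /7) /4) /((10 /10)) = 943 /21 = 44.90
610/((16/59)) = 17995/8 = 2249.38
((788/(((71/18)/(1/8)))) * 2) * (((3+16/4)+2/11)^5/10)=5455620995427/57173105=95422.86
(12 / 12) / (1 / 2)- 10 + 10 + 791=793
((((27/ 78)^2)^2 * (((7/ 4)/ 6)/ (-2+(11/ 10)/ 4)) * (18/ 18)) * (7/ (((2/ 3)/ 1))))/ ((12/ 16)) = -178605/ 5255224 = -0.03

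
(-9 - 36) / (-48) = 15 / 16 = 0.94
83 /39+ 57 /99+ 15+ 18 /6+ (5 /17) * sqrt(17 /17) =153139 /7293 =21.00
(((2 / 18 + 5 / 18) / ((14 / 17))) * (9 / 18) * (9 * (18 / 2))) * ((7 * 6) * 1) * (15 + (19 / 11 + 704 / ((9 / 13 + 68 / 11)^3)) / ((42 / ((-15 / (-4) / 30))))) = 8063260120916973 / 668702909248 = 12058.06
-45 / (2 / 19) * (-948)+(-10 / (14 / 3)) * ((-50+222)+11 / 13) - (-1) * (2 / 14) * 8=36845969 / 91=404900.76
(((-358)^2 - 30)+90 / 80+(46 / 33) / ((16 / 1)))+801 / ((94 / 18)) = 198975611 / 1551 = 128288.60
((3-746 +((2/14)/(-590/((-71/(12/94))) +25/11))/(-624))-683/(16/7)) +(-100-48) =-158985825143/133622580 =-1189.81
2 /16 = 1 /8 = 0.12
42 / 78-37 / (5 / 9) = -4294 / 65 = -66.06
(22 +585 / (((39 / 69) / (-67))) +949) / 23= -68374 / 23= -2972.78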